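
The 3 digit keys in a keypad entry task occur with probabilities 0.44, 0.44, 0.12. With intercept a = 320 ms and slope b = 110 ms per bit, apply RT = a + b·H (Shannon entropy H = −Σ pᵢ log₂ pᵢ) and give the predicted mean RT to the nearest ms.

Entropy contributions −pᵢ log₂ pᵢ: 0.5211, 0.5211, 0.3671; sum H = 1.4094 bits.
RT = a + bH = 320 + 110·1.4094 = 475.03 ms.

475 ms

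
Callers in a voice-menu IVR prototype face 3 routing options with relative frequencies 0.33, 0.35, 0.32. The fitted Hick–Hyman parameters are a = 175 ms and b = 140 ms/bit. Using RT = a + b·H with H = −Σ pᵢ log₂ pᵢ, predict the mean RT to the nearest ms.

397 ms

H = 0.33·log₂(1/0.33) + 0.35·log₂(1/0.35) + 0.32·log₂(1/0.32) = 1.5840 bits.
RT = 175 + 140 × 1.5840 = 396.75 ms.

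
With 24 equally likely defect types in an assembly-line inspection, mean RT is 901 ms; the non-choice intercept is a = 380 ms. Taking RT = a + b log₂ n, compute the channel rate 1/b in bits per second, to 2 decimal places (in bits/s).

8.80 bits/s

Choice component = 901 − 380 = 521 ms over log₂(24) = 4.5850 bits.
b = 521 / 4.5850 = 113.632 ms/bit, so 1/b = 8.800 bits/s.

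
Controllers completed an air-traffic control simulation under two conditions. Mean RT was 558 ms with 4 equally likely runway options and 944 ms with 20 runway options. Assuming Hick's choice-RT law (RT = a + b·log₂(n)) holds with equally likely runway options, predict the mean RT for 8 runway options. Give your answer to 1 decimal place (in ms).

724.2 ms

RT is linear in log₂ n, so two points fix the line:
  b = (944 − 558) / (log₂ 20 − log₂ 4) = 386 / (4.3219 − 2) = 166.241 ms/bit
  a = 558 − 166.241 × 2 = 225.518 ms
Then RT(8) = 225.518 + 166.241 × log₂ 8 = 225.518 + 166.241 × 3 ≈ 724.241 ms.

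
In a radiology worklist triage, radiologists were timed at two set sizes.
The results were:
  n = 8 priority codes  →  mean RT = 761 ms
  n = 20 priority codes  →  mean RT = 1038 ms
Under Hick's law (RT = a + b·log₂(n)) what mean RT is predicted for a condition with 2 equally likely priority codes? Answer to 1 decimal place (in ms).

RT is linear in log₂ n, so two points fix the line:
  b = (1038 − 761) / (log₂ 20 − log₂ 8) = 277 / (4.3219 − 3) = 209.542 ms/bit
  a = 761 − 209.542 × 3 = 132.373 ms
Then RT(2) = 132.373 + 209.542 × log₂ 2 = 132.373 + 209.542 × 1 ≈ 341.915 ms.

341.9 ms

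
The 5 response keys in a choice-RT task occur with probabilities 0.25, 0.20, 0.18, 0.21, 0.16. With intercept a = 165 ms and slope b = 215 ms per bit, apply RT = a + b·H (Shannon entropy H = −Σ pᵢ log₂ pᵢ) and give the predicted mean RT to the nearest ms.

661 ms

H = 0.25·log₂(1/0.25) + 0.20·log₂(1/0.20) + 0.18·log₂(1/0.18) + 0.21·log₂(1/0.21) + 0.16·log₂(1/0.16) = 2.3055 bits.
RT = 165 + 215 × 2.3055 = 660.69 ms.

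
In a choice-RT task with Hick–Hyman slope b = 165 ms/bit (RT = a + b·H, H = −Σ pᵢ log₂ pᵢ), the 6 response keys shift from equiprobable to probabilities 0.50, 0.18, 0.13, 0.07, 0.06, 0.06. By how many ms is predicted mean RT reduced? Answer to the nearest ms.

The RT saving is b·ΔH. Equiprobable H₀ = log₂(6) = 2.5850 bits; with the given probabilities H = 2.0836 bits.
b·(H₀ − H) = 165 × (2.5850 − 2.0836) = 82.73 ms.

83 ms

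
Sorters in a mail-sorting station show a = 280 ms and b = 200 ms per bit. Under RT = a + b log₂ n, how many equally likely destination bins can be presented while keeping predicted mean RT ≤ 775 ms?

Information budget: (775 − 280)/200 = 2.4750 bits, so n ≤ 2^2.4750 = 5.560 → at most 5.

5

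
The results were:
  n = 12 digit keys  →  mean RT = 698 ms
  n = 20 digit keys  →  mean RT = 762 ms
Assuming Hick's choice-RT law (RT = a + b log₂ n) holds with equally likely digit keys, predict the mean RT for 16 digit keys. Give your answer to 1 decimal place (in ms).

Fit slope and intercept:
  b = (762 − 698) / (log₂ 20 − log₂ 12) = 64 / (4.3219 − 3.5850) = 86.843 ms/bit
  a = 698 − 86.843 × 3.5850 = 386.673 ms
Then RT(16) = 386.673 + 86.843 × log₂ 16 = 386.673 + 86.843 × 4 ≈ 734.043 ms.

734.0 ms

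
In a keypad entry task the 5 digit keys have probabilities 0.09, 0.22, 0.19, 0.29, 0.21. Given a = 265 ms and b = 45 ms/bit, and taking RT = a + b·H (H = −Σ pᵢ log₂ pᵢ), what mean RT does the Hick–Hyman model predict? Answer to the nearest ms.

366 ms

H = 0.09·log₂(1/0.09) + 0.22·log₂(1/0.22) + 0.19·log₂(1/0.19) + 0.29·log₂(1/0.29) + 0.21·log₂(1/0.21) = 2.2392 bits.
RT = 265 + 45 × 2.2392 = 365.76 ms.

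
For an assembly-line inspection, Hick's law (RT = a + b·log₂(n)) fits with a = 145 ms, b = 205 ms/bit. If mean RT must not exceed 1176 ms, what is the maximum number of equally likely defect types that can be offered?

32

Information budget: (1176 − 145)/205 = 5.0293 bits, so n ≤ 2^5.0293 = 32.656 → at most 32.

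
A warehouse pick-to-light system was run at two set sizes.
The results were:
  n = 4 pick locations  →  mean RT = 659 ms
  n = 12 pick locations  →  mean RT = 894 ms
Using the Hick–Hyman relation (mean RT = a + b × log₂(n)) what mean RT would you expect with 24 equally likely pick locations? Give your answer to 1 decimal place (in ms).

1042.3 ms

With log₂ n on the abscissa the relation is linear; from the two conditions:
  b = (894 − 659) / (log₂ 12 − log₂ 4) = 235 / (3.5850 − 2) = 148.268 ms/bit
  a = 659 − 148.268 × 2 = 362.463 ms
Then RT(24) = 362.463 + 148.268 × log₂ 24 = 362.463 + 148.268 × 4.5850 ≈ 1042.268 ms.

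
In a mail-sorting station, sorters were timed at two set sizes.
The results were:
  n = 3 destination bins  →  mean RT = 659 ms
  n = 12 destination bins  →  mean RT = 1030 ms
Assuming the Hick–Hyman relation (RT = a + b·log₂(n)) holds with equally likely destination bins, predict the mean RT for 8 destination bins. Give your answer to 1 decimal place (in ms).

RT is linear in log₂ n, so two points fix the line:
  b = (1030 − 659) / (log₂ 12 − log₂ 3) = 371 / (3.5850 − 1.5850) = 185.500 ms/bit
  a = 659 − 185.500 × 1.5850 = 364.989 ms
Then RT(8) = 364.989 + 185.500 × log₂ 8 = 364.989 + 185.500 × 3 ≈ 921.489 ms.

921.5 ms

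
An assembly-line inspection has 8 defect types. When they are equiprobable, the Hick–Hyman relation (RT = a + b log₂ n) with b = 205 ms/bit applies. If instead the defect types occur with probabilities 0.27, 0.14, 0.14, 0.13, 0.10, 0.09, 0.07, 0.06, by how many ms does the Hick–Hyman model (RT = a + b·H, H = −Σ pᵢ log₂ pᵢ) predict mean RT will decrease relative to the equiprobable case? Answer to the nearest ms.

32 ms

Equiprobable entropy H₀ = log₂ 8 = 3.0000 bits.
Skewed entropy H = −Σ pᵢ log₂ pᵢ = 2.8438 bits.
ΔRT = b·(H₀ − H) = 205 × 0.1562 = 32.02 ms.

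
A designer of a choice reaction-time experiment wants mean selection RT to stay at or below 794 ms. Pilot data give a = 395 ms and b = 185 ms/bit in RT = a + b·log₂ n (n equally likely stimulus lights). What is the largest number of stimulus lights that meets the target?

4

Information budget: (794 − 395)/185 = 2.1568 bits, so n ≤ 2^2.1568 = 4.459 → at most 4.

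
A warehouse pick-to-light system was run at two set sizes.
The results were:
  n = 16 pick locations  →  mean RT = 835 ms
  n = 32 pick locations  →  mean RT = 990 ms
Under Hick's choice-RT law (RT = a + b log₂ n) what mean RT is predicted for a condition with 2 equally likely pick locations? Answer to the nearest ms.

Fit slope and intercept:
  b = (990 − 835) / (log₂ 32 − log₂ 16) = 155 / (5 − 4) = 155 ms/bit
  a = 835 − 155 × 4 = 215 ms
Then RT(2) = 215 + 155 × log₂ 2 = 215 + 155 × 1 ≈ 370.000 ms.

370 ms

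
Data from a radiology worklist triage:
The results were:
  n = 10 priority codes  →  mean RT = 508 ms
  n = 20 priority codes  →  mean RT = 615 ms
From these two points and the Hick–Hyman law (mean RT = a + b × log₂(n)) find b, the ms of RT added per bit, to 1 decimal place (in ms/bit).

Slope: b = (615 − 508) / (log₂ 20 − log₂ 10) = 107/1.0000 = 107.000 ms/bit.

107.0 ms/bit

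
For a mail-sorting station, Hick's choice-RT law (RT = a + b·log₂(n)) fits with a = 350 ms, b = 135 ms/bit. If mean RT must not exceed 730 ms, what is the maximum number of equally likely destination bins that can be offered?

135·log₂ n ≤ 730 − 350 = 380, giving log₂ n ≤ 2.8148 and n ≤ 7.036. The largest whole number is 7.

7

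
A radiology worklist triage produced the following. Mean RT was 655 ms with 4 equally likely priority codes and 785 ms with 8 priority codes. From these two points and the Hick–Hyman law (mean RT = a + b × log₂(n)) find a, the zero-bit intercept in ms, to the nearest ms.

395 ms

b = (RT₂ − RT₁)/(log₂ n₂ − log₂ n₁) = (785 − 655)/(3 − 2) = 130 ms/bit.
Intercept: a = 655 − 130·log₂(4) = 395.000 ms.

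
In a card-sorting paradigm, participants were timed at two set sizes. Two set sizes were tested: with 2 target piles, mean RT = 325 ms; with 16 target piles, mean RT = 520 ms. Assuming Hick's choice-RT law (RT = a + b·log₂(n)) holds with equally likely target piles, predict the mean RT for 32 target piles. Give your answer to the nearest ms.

585 ms

Fit slope and intercept:
  b = (520 − 325) / (log₂ 16 − log₂ 2) = 195 / (4 − 1) = 65 ms/bit
  a = 325 − 65 × 1 = 260 ms
Then RT(32) = 260 + 65 × log₂ 32 = 260 + 65 × 5 ≈ 585.000 ms.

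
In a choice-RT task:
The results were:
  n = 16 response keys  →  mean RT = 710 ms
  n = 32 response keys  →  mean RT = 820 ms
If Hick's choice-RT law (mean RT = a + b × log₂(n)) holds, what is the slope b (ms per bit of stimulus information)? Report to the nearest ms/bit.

Slope: b = (820 − 710) / (log₂ 32 − log₂ 16) = 110/1.0000 = 110 ms/bit.

110 ms/bit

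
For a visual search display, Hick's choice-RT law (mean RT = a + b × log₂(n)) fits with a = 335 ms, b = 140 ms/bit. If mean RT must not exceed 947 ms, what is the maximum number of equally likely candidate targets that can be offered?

Set 335 + 140·log₂ n ≤ 947 → log₂ n ≤ (947 − 335)/140 = 4.3714.
So n ≤ 2^4.3714 = 20.698; the largest integer n is 20.

20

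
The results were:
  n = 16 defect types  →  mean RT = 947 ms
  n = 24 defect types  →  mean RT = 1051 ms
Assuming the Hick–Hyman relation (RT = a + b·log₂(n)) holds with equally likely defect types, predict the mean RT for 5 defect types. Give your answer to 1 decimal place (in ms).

648.7 ms

With log₂ n on the abscissa the relation is linear; from the two conditions:
  b = (1051 − 947) / (log₂ 24 − log₂ 16) = 104 / (4.5850 − 4) = 177.789 ms/bit
  a = 947 − 177.789 × 4 = 235.843 ms
Then RT(5) = 235.843 + 177.789 × log₂ 5 = 235.843 + 177.789 × 2.3219 ≈ 648.657 ms.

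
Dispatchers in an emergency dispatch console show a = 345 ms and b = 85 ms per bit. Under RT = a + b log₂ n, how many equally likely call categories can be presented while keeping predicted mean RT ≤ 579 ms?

Information budget: (579 − 345)/85 = 2.7529 bits, so n ≤ 2^2.7529 = 6.741 → at most 6.

6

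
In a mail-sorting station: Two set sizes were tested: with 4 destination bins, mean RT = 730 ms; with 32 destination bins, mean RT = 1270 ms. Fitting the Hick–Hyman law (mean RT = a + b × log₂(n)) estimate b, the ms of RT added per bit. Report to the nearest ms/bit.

180 ms/bit

Slope: b = (1270 − 730) / (log₂ 32 − log₂ 4) = 540/3.0000 = 180 ms/bit.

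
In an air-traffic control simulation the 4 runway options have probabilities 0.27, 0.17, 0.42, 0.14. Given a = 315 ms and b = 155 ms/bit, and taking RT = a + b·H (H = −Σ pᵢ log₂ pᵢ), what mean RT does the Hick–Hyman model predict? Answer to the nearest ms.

604 ms

H = 0.27·log₂(1/0.27) + 0.17·log₂(1/0.17) + 0.42·log₂(1/0.42) + 0.14·log₂(1/0.14) = 1.8674 bits.
RT = 315 + 155 × 1.8674 = 604.44 ms.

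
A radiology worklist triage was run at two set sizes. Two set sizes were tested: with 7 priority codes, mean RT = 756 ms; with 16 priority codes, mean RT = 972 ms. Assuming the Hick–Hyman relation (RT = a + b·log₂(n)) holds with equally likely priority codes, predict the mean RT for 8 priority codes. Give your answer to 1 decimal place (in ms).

790.9 ms

Fit slope and intercept:
  b = (972 − 756) / (log₂ 16 − log₂ 7) = 216 / (4 − 2.8074) = 181.110 ms/bit
  a = 756 − 181.110 × 2.8074 = 247.560 ms
Then RT(8) = 247.560 + 181.110 × log₂ 8 = 247.560 + 181.110 × 3 ≈ 790.890 ms.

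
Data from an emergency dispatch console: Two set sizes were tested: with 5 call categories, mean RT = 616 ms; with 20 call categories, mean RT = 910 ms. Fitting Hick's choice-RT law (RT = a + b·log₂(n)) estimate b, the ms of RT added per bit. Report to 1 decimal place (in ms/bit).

Slope: b = (910 − 616) / (log₂ 20 − log₂ 5) = 294/2.0000 = 147.000 ms/bit.

147.0 ms/bit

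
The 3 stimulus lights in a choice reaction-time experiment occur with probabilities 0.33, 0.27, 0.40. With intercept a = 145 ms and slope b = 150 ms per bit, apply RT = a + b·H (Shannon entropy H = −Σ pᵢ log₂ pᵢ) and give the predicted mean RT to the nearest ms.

380 ms

H = 0.33·log₂(1/0.33) + 0.27·log₂(1/0.27) + 0.40·log₂(1/0.40) = 1.5666 bits.
RT = 145 + 150 × 1.5666 = 379.99 ms.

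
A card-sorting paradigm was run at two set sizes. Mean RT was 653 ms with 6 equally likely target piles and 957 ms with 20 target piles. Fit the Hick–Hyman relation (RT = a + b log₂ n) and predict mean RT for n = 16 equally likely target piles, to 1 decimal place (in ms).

900.7 ms

RT is linear in log₂ n, so two points fix the line:
  b = (957 − 653) / (log₂ 20 − log₂ 6) = 304 / (4.3219 − 2.5850) = 175.018 ms/bit
  a = 653 − 175.018 × 2.5850 = 200.585 ms
Then RT(16) = 200.585 + 175.018 × log₂ 16 = 200.585 + 175.018 × 4 ≈ 900.657 ms.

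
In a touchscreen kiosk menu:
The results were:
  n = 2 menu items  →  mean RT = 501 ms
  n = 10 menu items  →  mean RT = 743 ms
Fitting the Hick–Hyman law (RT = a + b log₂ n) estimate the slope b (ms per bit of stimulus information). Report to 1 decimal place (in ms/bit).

104.2 ms/bit

The slope on a log₂ axis is (743 − 501) / (3.3219 − 1) = 104.224 ms/bit.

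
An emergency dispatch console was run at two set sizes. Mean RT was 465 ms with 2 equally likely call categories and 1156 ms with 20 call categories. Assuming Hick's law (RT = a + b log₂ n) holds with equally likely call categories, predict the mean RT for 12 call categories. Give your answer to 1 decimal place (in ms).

With log₂ n on the abscissa the relation is linear; from the two conditions:
  b = (1156 − 465) / (log₂ 20 − log₂ 2) = 691 / (4.3219 − 1) = 208.012 ms/bit
  a = 465 − 208.012 × 1 = 256.988 ms
Then RT(12) = 256.988 + 208.012 × log₂ 12 = 256.988 + 208.012 × 3.5850 ≈ 1002.703 ms.

1002.7 ms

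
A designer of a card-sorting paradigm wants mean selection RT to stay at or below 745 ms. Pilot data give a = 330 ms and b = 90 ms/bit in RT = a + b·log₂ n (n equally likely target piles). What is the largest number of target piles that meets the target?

24

90·log₂ n ≤ 745 − 330 = 415, giving log₂ n ≤ 4.6111 and n ≤ 24.439. The largest whole number is 24.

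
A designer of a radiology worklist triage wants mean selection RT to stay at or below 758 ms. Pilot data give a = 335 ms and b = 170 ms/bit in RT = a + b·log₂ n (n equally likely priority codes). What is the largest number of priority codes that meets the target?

5

Set 335 + 170·log₂ n ≤ 758 → log₂ n ≤ (758 − 335)/170 = 2.4882.
So n ≤ 2^2.4882 = 5.611; the largest integer n is 5.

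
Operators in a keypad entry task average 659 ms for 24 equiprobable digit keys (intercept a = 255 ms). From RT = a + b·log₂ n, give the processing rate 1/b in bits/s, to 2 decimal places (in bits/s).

11.35 bits/s

b = (659 − 255)/log₂ 24 = 404/4.5850 = 88.114 ms per bit = 0.08811 s/bit; the reciprocal is 11.349 bits/s.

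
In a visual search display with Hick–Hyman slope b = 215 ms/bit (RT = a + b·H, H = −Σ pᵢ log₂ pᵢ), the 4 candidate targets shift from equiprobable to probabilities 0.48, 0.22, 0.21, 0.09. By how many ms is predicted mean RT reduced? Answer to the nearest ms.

49 ms

Equiprobable entropy H₀ = log₂ 4 = 2.0000 bits.
Skewed entropy H = −Σ pᵢ log₂ pᵢ = 1.7743 bits.
ΔRT = b·(H₀ − H) = 215 × 0.2257 = 48.52 ms.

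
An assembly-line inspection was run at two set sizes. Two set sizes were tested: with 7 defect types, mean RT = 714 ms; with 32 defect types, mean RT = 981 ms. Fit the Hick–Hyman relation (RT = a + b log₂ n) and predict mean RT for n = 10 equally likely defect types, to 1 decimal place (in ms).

776.7 ms

Solve the two-equation system in a and b:
  b = (981 − 714) / (log₂ 32 − log₂ 7) = 267 / (5 − 2.8074) = 121.771 ms/bit
  a = 714 − 121.771 × 2.8074 = 372.146 ms
Then RT(10) = 372.146 + 121.771 × log₂ 10 = 372.146 + 121.771 × 3.3219 ≈ 776.660 ms.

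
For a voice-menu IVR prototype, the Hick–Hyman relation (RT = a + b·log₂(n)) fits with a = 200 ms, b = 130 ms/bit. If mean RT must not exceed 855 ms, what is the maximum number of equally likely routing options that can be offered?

32

Information budget: (855 − 200)/130 = 5.0385 bits, so n ≤ 2^5.0385 = 32.865 → at most 32.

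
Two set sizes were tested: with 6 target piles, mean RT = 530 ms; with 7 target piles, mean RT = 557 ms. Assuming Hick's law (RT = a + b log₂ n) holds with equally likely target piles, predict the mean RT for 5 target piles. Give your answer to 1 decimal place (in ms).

With log₂ n on the abscissa the relation is linear; from the two conditions:
  b = (557 − 530) / (log₂ 7 − log₂ 6) = 27 / (2.8074 − 2.5850) = 121.407 ms/bit
  a = 530 − 121.407 × 2.5850 = 216.167 ms
Then RT(5) = 216.167 + 121.407 × log₂ 5 = 216.167 + 121.407 × 2.3219 ≈ 498.066 ms.

498.1 ms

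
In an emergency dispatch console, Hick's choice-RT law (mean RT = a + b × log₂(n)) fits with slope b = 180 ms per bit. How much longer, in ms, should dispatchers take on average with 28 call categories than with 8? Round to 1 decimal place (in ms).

The intercept a cancels: ΔRT = b·(log₂ n₂ − log₂ n₁) = b·log₂(n₂/n₁).
log₂(28) − log₂(8) = 4.8074 − 3 = 1.8074.
ΔRT = 180 × 1.8074 = 325.324 ms.

325.3 ms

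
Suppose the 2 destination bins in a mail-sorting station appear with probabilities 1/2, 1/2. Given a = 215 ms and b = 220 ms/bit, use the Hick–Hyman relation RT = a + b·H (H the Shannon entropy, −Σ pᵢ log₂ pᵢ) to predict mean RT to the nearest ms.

H = −Σ pᵢ log₂ pᵢ = 0.5·1 + 0.5·1 = 1.000 bits.
RT = 215 + 220 × 1.000 = 435.00 ms.

435 ms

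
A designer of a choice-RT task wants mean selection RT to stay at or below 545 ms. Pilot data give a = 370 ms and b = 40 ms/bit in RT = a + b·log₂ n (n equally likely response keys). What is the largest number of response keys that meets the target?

20

Information budget: (545 − 370)/40 = 4.3750 bits, so n ≤ 2^4.3750 = 20.749 → at most 20.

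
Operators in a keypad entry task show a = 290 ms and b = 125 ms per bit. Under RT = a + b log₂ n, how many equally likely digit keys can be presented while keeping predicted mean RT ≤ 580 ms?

4

Information budget: (580 − 290)/125 = 2.3200 bits, so n ≤ 2^2.3200 = 4.993 → at most 4.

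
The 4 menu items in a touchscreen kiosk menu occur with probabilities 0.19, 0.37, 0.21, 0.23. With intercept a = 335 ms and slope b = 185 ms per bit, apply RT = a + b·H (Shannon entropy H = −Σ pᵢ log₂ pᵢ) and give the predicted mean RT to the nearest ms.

Entropy contributions −pᵢ log₂ pᵢ: 0.4552, 0.5307, 0.4728, 0.4877; sum H = 1.9464 bits.
RT = a + bH = 335 + 185·1.9464 = 695.09 ms.

695 ms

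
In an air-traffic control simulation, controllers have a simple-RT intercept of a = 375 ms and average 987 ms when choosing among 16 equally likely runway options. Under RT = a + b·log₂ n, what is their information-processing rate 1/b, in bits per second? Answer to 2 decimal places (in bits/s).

Choice component = 987 − 375 = 612 ms over log₂(16) = 4 bits.
b = 612 / 4 = 153.000 ms/bit, so 1/b = 6.536 bits/s.

6.54 bits/s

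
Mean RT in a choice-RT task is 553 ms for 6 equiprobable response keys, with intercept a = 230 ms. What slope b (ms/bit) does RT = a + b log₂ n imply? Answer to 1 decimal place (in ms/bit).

log₂(6) = 2.5850 bits.
b = (RT − a)/log₂ n = (553 − 230) / 2.5850 = 124.953 ms/bit.

125.0 ms/bit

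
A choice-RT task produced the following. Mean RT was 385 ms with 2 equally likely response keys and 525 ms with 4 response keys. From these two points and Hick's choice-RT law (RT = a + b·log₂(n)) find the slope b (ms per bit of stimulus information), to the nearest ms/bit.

Slope: b = (525 − 385) / (log₂ 4 − log₂ 2) = 140/1.0000 = 140 ms/bit.

140 ms/bit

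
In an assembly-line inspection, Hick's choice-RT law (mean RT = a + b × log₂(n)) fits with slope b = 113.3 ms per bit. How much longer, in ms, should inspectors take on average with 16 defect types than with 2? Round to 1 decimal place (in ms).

339.9 ms

ΔRT = (a + b log₂ n₂) − (a + b log₂ n₁) = b·(log₂ n₂ − log₂ n₁).
log₂(16) − log₂(2) = log₂(16/2) = log₂(8) = 3.
ΔRT = 113.3 × 3.0000 = 339.900 ms.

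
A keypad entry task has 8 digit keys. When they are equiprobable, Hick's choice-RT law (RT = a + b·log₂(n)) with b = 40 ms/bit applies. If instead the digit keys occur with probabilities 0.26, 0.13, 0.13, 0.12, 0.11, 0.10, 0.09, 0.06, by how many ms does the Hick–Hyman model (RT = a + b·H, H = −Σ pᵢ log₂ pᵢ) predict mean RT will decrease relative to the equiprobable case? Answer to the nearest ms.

5 ms

Equiprobable entropy H₀ = log₂ 8 = 3.0000 bits.
Skewed entropy H = −Σ pᵢ log₂ pᵢ = 2.8763 bits.
ΔRT = b·(H₀ − H) = 40 × 0.1237 = 4.95 ms.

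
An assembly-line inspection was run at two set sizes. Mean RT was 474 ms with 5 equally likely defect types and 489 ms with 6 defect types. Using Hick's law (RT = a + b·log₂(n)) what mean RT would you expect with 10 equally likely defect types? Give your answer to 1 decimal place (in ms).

531.0 ms

Solve the two-equation system in a and b:
  b = (489 − 474) / (log₂ 6 − log₂ 5) = 15 / (2.5850 − 2.3219) = 57.027 ms/bit
  a = 474 − 57.027 × 2.3219 = 341.588 ms
Then RT(10) = 341.588 + 57.027 × log₂ 10 = 341.588 + 57.027 × 3.3219 ≈ 531.027 ms.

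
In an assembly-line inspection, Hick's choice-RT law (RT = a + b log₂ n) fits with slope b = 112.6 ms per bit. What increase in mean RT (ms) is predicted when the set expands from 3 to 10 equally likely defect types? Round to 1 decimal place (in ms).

195.6 ms

ΔRT = (a + b log₂ n₂) − (a + b log₂ n₁) = b·(log₂ n₂ − log₂ n₁).
log₂(10) − log₂(3) = 3.3219 − 1.5850 = 1.7370.
ΔRT = 112.6 × 1.7370 = 195.582 ms.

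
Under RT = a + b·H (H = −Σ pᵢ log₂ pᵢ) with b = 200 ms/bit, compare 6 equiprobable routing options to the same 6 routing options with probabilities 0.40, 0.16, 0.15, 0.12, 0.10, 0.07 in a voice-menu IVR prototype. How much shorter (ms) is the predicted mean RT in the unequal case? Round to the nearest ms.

The RT saving is b·ΔH. Equiprobable H₀ = log₂(6) = 2.5850 bits; with the given probabilities H = 2.3301 bits.
b·(H₀ − H) = 200 × (2.5850 − 2.3301) = 50.96 ms.

51 ms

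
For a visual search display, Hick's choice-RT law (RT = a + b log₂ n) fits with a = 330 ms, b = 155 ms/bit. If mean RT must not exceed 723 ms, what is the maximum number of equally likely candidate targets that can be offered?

155·log₂ n ≤ 723 − 330 = 393, giving log₂ n ≤ 2.5355 and n ≤ 5.798. The largest whole number is 5.

5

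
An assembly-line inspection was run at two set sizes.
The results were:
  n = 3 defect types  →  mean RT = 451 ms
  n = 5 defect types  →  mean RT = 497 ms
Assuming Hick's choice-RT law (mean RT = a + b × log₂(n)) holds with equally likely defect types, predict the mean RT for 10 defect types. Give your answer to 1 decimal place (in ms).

559.4 ms

Fit slope and intercept:
  b = (497 − 451) / (log₂ 5 − log₂ 3) = 46 / (2.3219 − 1.5850) = 62.418 ms/bit
  a = 451 − 62.418 × 1.5850 = 352.070 ms
Then RT(10) = 352.070 + 62.418 × log₂ 10 = 352.070 + 62.418 × 3.3219 ≈ 559.418 ms.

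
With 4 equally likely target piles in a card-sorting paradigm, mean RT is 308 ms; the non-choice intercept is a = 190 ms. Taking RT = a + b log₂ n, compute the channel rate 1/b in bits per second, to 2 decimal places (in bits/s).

Choice component = 308 − 190 = 118 ms over log₂(4) = 2 bits.
b = 118 / 2 = 59.000 ms/bit, so 1/b = 16.949 bits/s.

16.95 bits/s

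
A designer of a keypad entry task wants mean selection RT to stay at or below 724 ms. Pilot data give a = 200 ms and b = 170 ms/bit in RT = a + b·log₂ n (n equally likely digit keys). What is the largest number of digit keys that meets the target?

Information budget: (724 − 200)/170 = 3.0824 bits, so n ≤ 2^3.0824 = 8.470 → at most 8.

8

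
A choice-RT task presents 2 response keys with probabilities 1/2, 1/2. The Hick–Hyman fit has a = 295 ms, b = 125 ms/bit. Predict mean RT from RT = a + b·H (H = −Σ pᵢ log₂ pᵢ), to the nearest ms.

420 ms

Each term −pᵢ log₂ pᵢ: 0.5·1 + 0.5·1; summed, H = 1.000 bits.
Mean RT = a + bH = 295 + 125·1.000 = 420.00 ms.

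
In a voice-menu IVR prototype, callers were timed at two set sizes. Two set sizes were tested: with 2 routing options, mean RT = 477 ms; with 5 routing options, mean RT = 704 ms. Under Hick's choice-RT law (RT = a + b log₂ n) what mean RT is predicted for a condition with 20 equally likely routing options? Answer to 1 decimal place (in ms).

1047.4 ms

With log₂ n on the abscissa the relation is linear; from the two conditions:
  b = (704 − 477) / (log₂ 5 − log₂ 2) = 227 / (2.3219 − 1) = 171.719 ms/bit
  a = 477 − 171.719 × 1 = 305.281 ms
Then RT(20) = 305.281 + 171.719 × log₂ 20 = 305.281 + 171.719 × 4.3219 ≈ 1047.438 ms.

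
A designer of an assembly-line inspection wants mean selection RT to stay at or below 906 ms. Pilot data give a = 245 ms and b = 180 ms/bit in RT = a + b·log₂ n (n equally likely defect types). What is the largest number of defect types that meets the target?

Information budget: (906 − 245)/180 = 3.6722 bits, so n ≤ 2^3.6722 = 12.748 → at most 12.

12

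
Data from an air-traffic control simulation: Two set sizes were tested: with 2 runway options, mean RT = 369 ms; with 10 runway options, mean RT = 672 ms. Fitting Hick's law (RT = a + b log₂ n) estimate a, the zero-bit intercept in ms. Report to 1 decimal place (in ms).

b = (RT₂ − RT₁)/(log₂ n₂ − log₂ n₁) = (672 − 369)/(3.3219 − 1) = 130.495 ms/bit.
a = RT₁ − b·log₂ n₁ = 369 − 130.495 × 1 = 238.505 ms.

238.5 ms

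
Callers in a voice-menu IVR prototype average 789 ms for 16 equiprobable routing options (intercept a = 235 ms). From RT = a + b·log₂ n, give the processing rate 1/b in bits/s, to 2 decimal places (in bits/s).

7.22 bits/s

Choice component = 789 − 235 = 554 ms over log₂(16) = 4 bits.
b = 554 / 4 = 138.500 ms/bit, so 1/b = 7.220 bits/s.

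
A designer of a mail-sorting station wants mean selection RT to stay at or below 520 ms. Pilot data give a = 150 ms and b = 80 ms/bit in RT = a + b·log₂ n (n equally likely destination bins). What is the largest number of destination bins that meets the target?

24

Information budget: (520 − 150)/80 = 4.6250 bits, so n ≤ 2^4.6250 = 24.675 → at most 24.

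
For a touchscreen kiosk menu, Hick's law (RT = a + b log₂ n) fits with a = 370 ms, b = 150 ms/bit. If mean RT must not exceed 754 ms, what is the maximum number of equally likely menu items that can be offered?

Set 370 + 150·log₂ n ≤ 754 → log₂ n ≤ (754 − 370)/150 = 2.5600.
So n ≤ 2^2.5600 = 5.897; the largest integer n is 5.

5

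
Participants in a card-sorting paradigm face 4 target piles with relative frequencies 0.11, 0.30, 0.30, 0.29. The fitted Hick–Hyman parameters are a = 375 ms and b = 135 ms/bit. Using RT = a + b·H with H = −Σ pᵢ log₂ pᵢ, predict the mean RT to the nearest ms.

Entropy contributions −pᵢ log₂ pᵢ: 0.3503, 0.5211, 0.5211, 0.5179; sum H = 1.9104 bits.
RT = a + bH = 375 + 135·1.9104 = 632.90 ms.

633 ms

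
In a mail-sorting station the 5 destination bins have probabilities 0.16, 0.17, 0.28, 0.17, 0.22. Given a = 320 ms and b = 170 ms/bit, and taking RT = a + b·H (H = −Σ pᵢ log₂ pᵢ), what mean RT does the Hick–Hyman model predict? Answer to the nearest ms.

Entropy contributions −pᵢ log₂ pᵢ: 0.4230, 0.4346, 0.5142, 0.4346, 0.4806; sum H = 2.2870 bits.
RT = a + bH = 320 + 170·2.2870 = 708.79 ms.

709 ms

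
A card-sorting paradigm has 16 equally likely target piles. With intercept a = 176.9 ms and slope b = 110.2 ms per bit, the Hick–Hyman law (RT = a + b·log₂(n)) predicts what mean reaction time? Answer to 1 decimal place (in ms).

617.7 ms

log₂(16) = 4 bits, so RT = 176.9 + 110.2 × 4 ≈ 617.700 ms.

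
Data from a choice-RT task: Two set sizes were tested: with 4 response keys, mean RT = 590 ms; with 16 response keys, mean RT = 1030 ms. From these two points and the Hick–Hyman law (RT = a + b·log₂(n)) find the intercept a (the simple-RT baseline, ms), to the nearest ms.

Slope: b = (1030 − 590) / (log₂ 16 − log₂ 4) = 440/2.0000 = 220 ms/bit.
Intercept: a = 590 − 220·log₂(4) = 150.000 ms.

150 ms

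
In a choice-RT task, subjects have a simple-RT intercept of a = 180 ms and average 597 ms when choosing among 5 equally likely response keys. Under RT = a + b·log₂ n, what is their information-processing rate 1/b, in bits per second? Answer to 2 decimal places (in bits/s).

Choice component = 597 − 180 = 417 ms over log₂(5) = 2.3219 bits.
b = 417 / 2.3219 = 179.592 ms/bit, so 1/b = 5.568 bits/s.

5.57 bits/s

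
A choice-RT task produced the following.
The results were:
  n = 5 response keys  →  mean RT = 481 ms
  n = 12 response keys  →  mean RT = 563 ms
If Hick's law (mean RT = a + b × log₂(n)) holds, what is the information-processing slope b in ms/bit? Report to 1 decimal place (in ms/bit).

64.9 ms/bit

b = (RT₂ − RT₁)/(log₂ n₂ − log₂ n₁) = (563 − 481)/(3.5850 − 2.3219) = 64.923 ms/bit.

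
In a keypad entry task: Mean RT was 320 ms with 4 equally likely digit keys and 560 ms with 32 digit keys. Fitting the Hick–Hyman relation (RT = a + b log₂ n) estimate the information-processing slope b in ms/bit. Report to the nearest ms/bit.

b = (RT₂ − RT₁)/(log₂ n₂ − log₂ n₁) = (560 − 320)/(5 − 2) = 80 ms/bit.

80 ms/bit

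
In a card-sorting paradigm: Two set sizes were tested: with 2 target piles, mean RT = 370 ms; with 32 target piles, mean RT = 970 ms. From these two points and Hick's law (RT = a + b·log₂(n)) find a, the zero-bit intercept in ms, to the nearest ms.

Slope: b = (970 − 370) / (log₂ 32 − log₂ 2) = 600/4.0000 = 150 ms/bit.
Intercept: a = 370 − 150·log₂(2) = 220.000 ms.

220 ms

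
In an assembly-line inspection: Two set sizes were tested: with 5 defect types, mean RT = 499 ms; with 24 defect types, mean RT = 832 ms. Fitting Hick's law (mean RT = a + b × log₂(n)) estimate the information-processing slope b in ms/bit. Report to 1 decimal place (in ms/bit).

147.1 ms/bit

The slope on a log₂ axis is (832 − 499) / (4.5850 − 2.3219) = 147.148 ms/bit.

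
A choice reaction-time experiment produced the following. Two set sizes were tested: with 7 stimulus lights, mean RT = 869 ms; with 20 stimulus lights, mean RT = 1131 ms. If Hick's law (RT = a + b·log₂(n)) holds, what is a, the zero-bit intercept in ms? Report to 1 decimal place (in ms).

383.4 ms

b = (RT₂ − RT₁)/(log₂ n₂ − log₂ n₁) = (1131 − 869)/(4.3219 − 2.8074) = 172.986 ms/bit.
Intercept: a = 869 − 172.986·log₂(7) = 383.367 ms.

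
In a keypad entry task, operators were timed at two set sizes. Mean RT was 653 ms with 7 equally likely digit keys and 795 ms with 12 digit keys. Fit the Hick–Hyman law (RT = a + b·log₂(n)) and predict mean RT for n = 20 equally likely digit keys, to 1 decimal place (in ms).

929.6 ms

Fit slope and intercept:
  b = (795 − 653) / (log₂ 12 − log₂ 7) = 142 / (3.5850 − 2.8074) = 182.611 ms/bit
  a = 653 − 182.611 × 2.8074 = 140.345 ms
Then RT(20) = 140.345 + 182.611 × log₂ 20 = 140.345 + 182.611 × 4.3219 ≈ 929.578 ms.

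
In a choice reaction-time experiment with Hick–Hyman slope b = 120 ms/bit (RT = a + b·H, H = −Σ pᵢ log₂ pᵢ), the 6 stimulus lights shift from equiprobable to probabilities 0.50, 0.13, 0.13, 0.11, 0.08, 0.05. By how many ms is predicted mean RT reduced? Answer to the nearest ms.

55 ms

The RT saving is b·ΔH. Equiprobable H₀ = log₂(6) = 2.5850 bits; with the given probabilities H = 2.1232 bits.
b·(H₀ − H) = 120 × (2.5850 − 2.1232) = 55.41 ms.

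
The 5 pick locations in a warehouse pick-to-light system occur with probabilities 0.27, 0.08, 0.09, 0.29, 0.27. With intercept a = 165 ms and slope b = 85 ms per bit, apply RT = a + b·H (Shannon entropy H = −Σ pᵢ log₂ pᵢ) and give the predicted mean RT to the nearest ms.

347 ms

Entropy contributions −pᵢ log₂ pᵢ: 0.5100, 0.2915, 0.3127, 0.5179, 0.5100; sum H = 2.1421 bits.
RT = a + bH = 165 + 85·2.1421 = 347.08 ms.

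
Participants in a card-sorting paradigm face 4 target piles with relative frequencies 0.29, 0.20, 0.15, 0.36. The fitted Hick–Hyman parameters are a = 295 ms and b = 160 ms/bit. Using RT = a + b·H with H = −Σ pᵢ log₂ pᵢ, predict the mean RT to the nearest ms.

603 ms

H = 0.29·log₂(1/0.29) + 0.20·log₂(1/0.20) + 0.15·log₂(1/0.15) + 0.36·log₂(1/0.36) = 1.9234 bits.
RT = 295 + 160 × 1.9234 = 602.75 ms.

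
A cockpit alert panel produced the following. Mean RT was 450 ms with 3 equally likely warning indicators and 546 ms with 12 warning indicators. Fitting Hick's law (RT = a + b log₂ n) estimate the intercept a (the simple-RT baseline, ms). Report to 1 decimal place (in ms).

Slope: b = (546 − 450) / (log₂ 12 − log₂ 3) = 96/2.0000 = 48.000 ms/bit.
Intercept: a = 450 − 48.000·log₂(3) = 373.922 ms.

373.9 ms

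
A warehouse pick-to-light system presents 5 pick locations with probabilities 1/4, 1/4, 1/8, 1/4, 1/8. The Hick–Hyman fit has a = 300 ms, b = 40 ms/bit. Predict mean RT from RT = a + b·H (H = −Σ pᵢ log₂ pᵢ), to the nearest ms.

Each term −pᵢ log₂ pᵢ: 0.25·2 + 0.25·2 + 0.125·3 + 0.25·2 + 0.125·3; summed, H = 2.250 bits.
Mean RT = a + bH = 300 + 40·2.250 = 390.00 ms.

390 ms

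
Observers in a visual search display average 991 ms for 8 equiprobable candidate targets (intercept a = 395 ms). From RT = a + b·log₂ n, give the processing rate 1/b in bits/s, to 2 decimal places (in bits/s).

5.03 bits/s

b = (991 − 395)/log₂ 8 = 596/3 = 198.667 ms per bit = 0.19867 s/bit; the reciprocal is 5.034 bits/s.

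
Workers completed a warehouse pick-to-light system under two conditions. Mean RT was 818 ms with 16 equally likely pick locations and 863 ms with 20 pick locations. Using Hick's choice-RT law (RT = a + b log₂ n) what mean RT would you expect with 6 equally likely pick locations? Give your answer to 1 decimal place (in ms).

620.2 ms

Fit slope and intercept:
  b = (863 − 818) / (log₂ 20 − log₂ 16) = 45 / (4.3219 − 4) = 139.783 ms/bit
  a = 818 − 139.783 × 4 = 258.869 ms
Then RT(6) = 258.869 + 139.783 × log₂ 6 = 258.869 + 139.783 × 2.5850 ≈ 620.202 ms.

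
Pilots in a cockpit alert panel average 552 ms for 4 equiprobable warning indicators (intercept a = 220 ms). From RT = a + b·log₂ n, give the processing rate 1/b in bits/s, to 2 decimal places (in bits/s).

Choice component = 552 − 220 = 332 ms over log₂(4) = 2 bits.
b = 332 / 2 = 166.000 ms/bit, so 1/b = 6.024 bits/s.

6.02 bits/s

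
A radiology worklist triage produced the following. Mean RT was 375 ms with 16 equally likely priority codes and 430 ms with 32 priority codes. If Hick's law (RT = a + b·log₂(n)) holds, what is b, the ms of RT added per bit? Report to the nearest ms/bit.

55 ms/bit

b = (RT₂ − RT₁)/(log₂ n₂ − log₂ n₁) = (430 − 375)/(5 − 4) = 55 ms/bit.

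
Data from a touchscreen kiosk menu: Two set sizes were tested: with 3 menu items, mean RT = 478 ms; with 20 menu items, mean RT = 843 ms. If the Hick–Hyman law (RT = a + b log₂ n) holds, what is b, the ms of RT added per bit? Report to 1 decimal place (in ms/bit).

b = (RT₂ − RT₁)/(log₂ n₂ − log₂ n₁) = (843 − 478)/(4.3219 − 1.5850) = 133.359 ms/bit.

133.4 ms/bit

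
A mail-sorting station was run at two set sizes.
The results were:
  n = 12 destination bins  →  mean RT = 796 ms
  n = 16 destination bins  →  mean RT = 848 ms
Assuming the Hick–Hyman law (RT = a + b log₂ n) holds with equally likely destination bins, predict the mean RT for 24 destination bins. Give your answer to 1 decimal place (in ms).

921.3 ms

Solve the two-equation system in a and b:
  b = (848 − 796) / (log₂ 16 − log₂ 12) = 52 / (4 − 3.5850) = 125.290 ms/bit
  a = 796 − 125.290 × 3.5850 = 346.840 ms
Then RT(24) = 346.840 + 125.290 × log₂ 24 = 346.840 + 125.290 × 4.5850 ≈ 921.290 ms.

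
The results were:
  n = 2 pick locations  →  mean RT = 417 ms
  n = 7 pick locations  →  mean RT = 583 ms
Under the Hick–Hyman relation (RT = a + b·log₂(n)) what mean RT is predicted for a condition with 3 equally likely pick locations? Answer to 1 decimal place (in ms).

Fit slope and intercept:
  b = (583 − 417) / (log₂ 7 − log₂ 2) = 166 / (2.8074 − 1) = 91.847 ms/bit
  a = 417 − 91.847 × 1 = 325.153 ms
Then RT(3) = 325.153 + 91.847 × log₂ 3 = 325.153 + 91.847 × 1.5850 ≈ 470.727 ms.

470.7 ms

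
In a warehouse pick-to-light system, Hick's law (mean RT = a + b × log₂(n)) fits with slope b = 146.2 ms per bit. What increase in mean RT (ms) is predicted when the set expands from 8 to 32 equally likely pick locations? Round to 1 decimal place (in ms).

292.4 ms

The intercept a cancels: ΔRT = b·(log₂ n₂ − log₂ n₁) = b·log₂(n₂/n₁).
log₂(32) − log₂(8) = log₂(32/8) = log₂(4) = 2.
ΔRT = 146.2 × 2.0000 = 292.400 ms.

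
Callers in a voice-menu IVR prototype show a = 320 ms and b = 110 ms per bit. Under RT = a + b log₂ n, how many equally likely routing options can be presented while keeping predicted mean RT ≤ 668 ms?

Information budget: (668 − 320)/110 = 3.1636 bits, so n ≤ 2^3.1636 = 8.961 → at most 8.

8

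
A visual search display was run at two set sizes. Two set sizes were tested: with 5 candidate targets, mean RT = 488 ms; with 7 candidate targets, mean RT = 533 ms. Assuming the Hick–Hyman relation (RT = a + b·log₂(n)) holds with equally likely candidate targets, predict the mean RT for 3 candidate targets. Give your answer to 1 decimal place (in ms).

419.7 ms

With log₂ n on the abscissa the relation is linear; from the two conditions:
  b = (533 − 488) / (log₂ 7 − log₂ 5) = 45 / (2.8074 − 2.3219) = 92.702 ms/bit
  a = 488 − 92.702 × 2.3219 = 272.753 ms
Then RT(3) = 272.753 + 92.702 × log₂ 3 = 272.753 + 92.702 × 1.5850 ≈ 419.682 ms.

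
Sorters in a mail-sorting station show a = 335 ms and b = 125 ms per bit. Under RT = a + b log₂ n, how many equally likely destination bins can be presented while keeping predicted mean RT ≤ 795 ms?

Information budget: (795 − 335)/125 = 3.6800 bits, so n ≤ 2^3.6800 = 12.817 → at most 12.

12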